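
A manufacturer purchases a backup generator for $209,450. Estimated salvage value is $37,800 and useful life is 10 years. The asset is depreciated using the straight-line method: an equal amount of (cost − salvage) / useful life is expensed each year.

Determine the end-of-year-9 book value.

Depreciable base = $209,450 − $37,800 = $171,650.
Annual expense = $171,650 / 10 = $17,165.
End of year 1: book value $192,285.
End of year 2: book value $175,120.
End of year 3: book value $157,955.
End of year 4: book value $140,790.
End of year 5: book value $123,625.
End of year 6: book value $106,460.
End of year 7: book value $89,295.
End of year 8: book value $72,130.
End of year 9: book value $54,965.

$54,965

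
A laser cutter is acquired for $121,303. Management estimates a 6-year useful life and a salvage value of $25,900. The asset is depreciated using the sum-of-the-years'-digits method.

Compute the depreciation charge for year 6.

Depreciable base = $121,303 − $25,900 = $95,403.
Sum of the years' digits = 6+5+4+3+2+1 = 21.
Year 1: $95,403 × 6/21 = $27,258. Book value $94,045.
Year 2: $95,403 × 5/21 = $22,715. Book value $71,330.
Year 3: $95,403 × 4/21 = $18,172. Book value $53,158.
Year 4: $95,403 × 3/21 = $13,629. Book value $39,529.
Year 5: $95,403 × 2/21 = $9,086. Book value $30,443.
Year 6: $95,403 × 1/21 = $4,543. Book value $25,900.

$4,543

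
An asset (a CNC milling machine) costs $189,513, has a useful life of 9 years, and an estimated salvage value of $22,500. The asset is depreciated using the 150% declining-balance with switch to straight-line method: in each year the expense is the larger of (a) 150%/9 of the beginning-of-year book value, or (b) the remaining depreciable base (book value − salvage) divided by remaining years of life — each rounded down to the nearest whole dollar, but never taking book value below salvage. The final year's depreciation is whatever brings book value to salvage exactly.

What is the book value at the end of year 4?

Depreciable base = $189,513 − $22,500 = $167,013.
Year 1: DB = ⌊$189,513 × 150%/9⌋ = $31,585; SL = ⌊$167,013/9⌋ = $18,557 → take DB $31,585. Book value $157,928.
Year 2: DB = ⌊$157,928 × 150%/9⌋ = $26,321; SL = ⌊$135,428/8⌋ = $16,928 → take DB $26,321. Book value $131,607.
Year 3: DB = ⌊$131,607 × 150%/9⌋ = $21,934; SL = ⌊$109,107/7⌋ = $15,586 → take DB $21,934. Book value $109,673.
Year 4: DB = ⌊$109,673 × 150%/9⌋ = $18,278; SL = ⌊$87,173/6⌋ = $14,528 → take DB $18,278. Book value $91,395.

$91,395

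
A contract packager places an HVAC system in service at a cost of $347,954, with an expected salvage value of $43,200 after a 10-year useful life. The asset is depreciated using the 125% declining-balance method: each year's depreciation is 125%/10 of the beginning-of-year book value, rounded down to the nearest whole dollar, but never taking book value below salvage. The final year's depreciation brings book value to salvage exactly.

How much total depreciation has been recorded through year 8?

$228,391

Depreciable base = $347,954 − $43,200 = $304,754.
Year 1: ⌊$347,954 × 125%/10⌋ = $43,494. Book value $304,460.
Year 2: ⌊$304,460 × 125%/10⌋ = $38,057. Book value $266,403.
Year 3: ⌊$266,403 × 125%/10⌋ = $33,300. Book value $233,103.
Year 4: ⌊$233,103 × 125%/10⌋ = $29,137. Book value $203,966.
Year 5: ⌊$203,966 × 125%/10⌋ = $25,495. Book value $178,471.
Year 6: ⌊$178,471 × 125%/10⌋ = $22,308. Book value $156,163.
Year 7: ⌊$156,163 × 125%/10⌋ = $19,520. Book value $136,643.
Year 8: ⌊$136,643 × 125%/10⌋ = $17,080. Book value $119,563.
Accumulated through year 8 = $347,954 − $119,563 = $228,391.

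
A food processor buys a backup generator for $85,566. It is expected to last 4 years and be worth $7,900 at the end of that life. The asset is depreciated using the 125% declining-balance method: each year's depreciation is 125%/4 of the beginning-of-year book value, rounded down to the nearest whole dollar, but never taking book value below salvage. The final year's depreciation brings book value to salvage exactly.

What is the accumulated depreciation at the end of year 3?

Depreciable base = $85,566 − $7,900 = $77,666.
Year 1: ⌊$85,566 × 125%/4⌋ = $26,739. Book value $58,827.
Year 2: ⌊$58,827 × 125%/4⌋ = $18,383. Book value $40,444.
Year 3: ⌊$40,444 × 125%/4⌋ = $12,638. Book value $27,806.
Accumulated through year 3 = $85,566 − $27,806 = $57,760.

$57,760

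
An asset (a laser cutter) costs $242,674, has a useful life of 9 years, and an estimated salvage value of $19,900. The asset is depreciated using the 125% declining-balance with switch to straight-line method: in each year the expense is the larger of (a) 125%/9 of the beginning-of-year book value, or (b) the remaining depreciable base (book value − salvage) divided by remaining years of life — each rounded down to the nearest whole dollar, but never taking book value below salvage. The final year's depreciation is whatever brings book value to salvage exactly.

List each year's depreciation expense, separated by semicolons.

Depreciable base = $242,674 − $19,900 = $222,774.
Year 1: DB = ⌊$242,674 × 125%/9⌋ = $33,704; SL = ⌊$222,774/9⌋ = $24,752 → take DB $33,704. Book value $208,970.
Year 2: DB = ⌊$208,970 × 125%/9⌋ = $29,023; SL = ⌊$189,070/8⌋ = $23,633 → take DB $29,023. Book value $179,947.
Year 3: DB = ⌊$179,947 × 125%/9⌋ = $24,992; SL = ⌊$160,047/7⌋ = $22,863 → take DB $24,992. Book value $154,955.
Year 4: DB = ⌊$154,955 × 125%/9⌋ = $21,521; SL = ⌊$135,055/6⌋ = $22,509 → take SL $22,509. Book value $132,446.
Year 5: DB = ⌊$132,446 × 125%/9⌋ = $18,395; SL = ⌊$112,546/5⌋ = $22,509 → take SL $22,509. Book value $109,937.
Year 6: DB = ⌊$109,937 × 125%/9⌋ = $15,269; SL = ⌊$90,037/4⌋ = $22,509 → take SL $22,509. Book value $87,428.
Year 7: DB = ⌊$87,428 × 125%/9⌋ = $12,142; SL = ⌊$67,528/3⌋ = $22,509 → take SL $22,509. Book value $64,919.
Year 8: DB = ⌊$64,919 × 125%/9⌋ = $9,016; SL = ⌊$45,019/2⌋ = $22,509 → take SL $22,509. Book value $42,410.
Year 9 (final): $42,410 − $19,900 = $22,510. Book value $19,900.

$33,704; $29,023; $24,992; $22,509; $22,509; $22,509; $22,509; $22,509; $22,510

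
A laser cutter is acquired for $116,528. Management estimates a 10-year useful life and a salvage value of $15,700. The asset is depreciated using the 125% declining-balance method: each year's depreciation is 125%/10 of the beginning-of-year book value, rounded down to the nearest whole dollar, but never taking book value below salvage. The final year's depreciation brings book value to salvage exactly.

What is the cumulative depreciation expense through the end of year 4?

Depreciable base = $116,528 − $15,700 = $100,828.
Year 1: ⌊$116,528 × 125%/10⌋ = $14,566. Book value $101,962.
Year 2: ⌊$101,962 × 125%/10⌋ = $12,745. Book value $89,217.
Year 3: ⌊$89,217 × 125%/10⌋ = $11,152. Book value $78,065.
Year 4: ⌊$78,065 × 125%/10⌋ = $9,758. Book value $68,307.
Accumulated through year 4 = $116,528 − $68,307 = $48,221.

$48,221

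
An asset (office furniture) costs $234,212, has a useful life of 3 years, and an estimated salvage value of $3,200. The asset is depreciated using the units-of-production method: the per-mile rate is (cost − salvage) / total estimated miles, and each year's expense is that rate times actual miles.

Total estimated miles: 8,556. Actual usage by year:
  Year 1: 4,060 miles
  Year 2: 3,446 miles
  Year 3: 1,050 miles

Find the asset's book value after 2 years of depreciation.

$31,550

Depreciable base = $234,212 − $3,200 = $231,012.
Rate = $231,012 / 8,556 miles = $27 per mile.
Year 1: 4,060 × $27 = $109,620. Book value $124,592.
Year 2: 3,446 × $27 = $93,042. Book value $31,550.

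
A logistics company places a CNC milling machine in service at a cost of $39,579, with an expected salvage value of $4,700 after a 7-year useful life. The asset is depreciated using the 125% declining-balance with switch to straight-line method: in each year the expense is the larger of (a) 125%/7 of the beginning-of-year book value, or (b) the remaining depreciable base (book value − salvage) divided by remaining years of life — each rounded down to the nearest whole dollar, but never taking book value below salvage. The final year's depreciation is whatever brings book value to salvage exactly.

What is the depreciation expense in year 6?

Depreciable base = $39,579 − $4,700 = $34,879.
Year 1: DB = ⌊$39,579 × 125%/7⌋ = $7,067; SL = ⌊$34,879/7⌋ = $4,982 → take DB $7,067. Book value $32,512.
Year 2: DB = ⌊$32,512 × 125%/7⌋ = $5,805; SL = ⌊$27,812/6⌋ = $4,635 → take DB $5,805. Book value $26,707.
Year 3: DB = ⌊$26,707 × 125%/7⌋ = $4,769; SL = ⌊$22,007/5⌋ = $4,401 → take DB $4,769. Book value $21,938.
Year 4: DB = ⌊$21,938 × 125%/7⌋ = $3,917; SL = ⌊$17,238/4⌋ = $4,309 → take SL $4,309. Book value $17,629.
Year 5: DB = ⌊$17,629 × 125%/7⌋ = $3,148; SL = ⌊$12,929/3⌋ = $4,309 → take SL $4,309. Book value $13,320.
Year 6: DB = ⌊$13,320 × 125%/7⌋ = $2,378; SL = ⌊$8,620/2⌋ = $4,310 → take SL $4,310. Book value $9,010.

$4,310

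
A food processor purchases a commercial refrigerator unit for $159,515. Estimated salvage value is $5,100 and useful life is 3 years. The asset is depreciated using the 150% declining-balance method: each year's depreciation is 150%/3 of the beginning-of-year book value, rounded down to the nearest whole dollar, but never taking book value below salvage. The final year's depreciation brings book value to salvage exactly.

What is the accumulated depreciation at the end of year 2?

$119,636

Depreciable base = $159,515 − $5,100 = $154,415.
Year 1: ⌊$159,515 × 150%/3⌋ = $79,757. Book value $79,758.
Year 2: ⌊$79,758 × 150%/3⌋ = $39,879. Book value $39,879.
Accumulated through year 2 = $159,515 − $39,879 = $119,636.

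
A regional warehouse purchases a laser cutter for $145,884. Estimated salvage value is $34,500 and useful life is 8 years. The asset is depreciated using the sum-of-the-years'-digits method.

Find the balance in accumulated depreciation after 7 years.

Depreciable base = $145,884 − $34,500 = $111,384.
Sum of the years' digits = 8+7+6+5+4+3+2+1 = 36.
Year 1: $111,384 × 8/36 = $24,752. Book value $121,132.
Year 2: $111,384 × 7/36 = $21,658. Book value $99,474.
Year 3: $111,384 × 6/36 = $18,564. Book value $80,910.
Year 4: $111,384 × 5/36 = $15,470. Book value $65,440.
Year 5: $111,384 × 4/36 = $12,376. Book value $53,064.
Year 6: $111,384 × 3/36 = $9,282. Book value $43,782.
Year 7: $111,384 × 2/36 = $6,188. Book value $37,594.
Accumulated through year 7 = $145,884 − $37,594 = $108,290.

$108,290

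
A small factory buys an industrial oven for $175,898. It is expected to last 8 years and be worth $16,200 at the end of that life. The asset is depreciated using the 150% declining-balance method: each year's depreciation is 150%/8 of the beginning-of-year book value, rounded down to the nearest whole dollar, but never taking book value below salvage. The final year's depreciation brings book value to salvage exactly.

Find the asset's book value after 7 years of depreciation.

$41,119

Depreciable base = $175,898 − $16,200 = $159,698.
Year 1: ⌊$175,898 × 150%/8⌋ = $32,980. Book value $142,918.
Year 2: ⌊$142,918 × 150%/8⌋ = $26,797. Book value $116,121.
Year 3: ⌊$116,121 × 150%/8⌋ = $21,772. Book value $94,349.
Year 4: ⌊$94,349 × 150%/8⌋ = $17,690. Book value $76,659.
Year 5: ⌊$76,659 × 150%/8⌋ = $14,373. Book value $62,286.
Year 6: ⌊$62,286 × 150%/8⌋ = $11,678. Book value $50,608.
Year 7: ⌊$50,608 × 150%/8⌋ = $9,489. Book value $41,119.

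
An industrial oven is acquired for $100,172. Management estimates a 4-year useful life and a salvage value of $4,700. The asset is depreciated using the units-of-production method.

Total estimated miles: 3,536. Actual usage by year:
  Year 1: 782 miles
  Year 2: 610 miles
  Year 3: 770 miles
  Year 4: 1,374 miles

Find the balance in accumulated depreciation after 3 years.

Depreciable base = $100,172 − $4,700 = $95,472.
Rate = $95,472 / 3,536 miles = $27 per mile.
Year 1: 782 × $27 = $21,114. Book value $79,058.
Year 2: 610 × $27 = $16,470. Book value $62,588.
Year 3: 770 × $27 = $20,790. Book value $41,798.
Accumulated through year 3 = $100,172 − $41,798 = $58,374.

$58,374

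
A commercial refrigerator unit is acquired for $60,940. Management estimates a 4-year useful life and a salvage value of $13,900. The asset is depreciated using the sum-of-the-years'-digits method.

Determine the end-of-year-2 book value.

$28,012

Depreciable base = $60,940 − $13,900 = $47,040.
Sum of the years' digits = 4+3+2+1 = 10.
Year 1: $47,040 × 4/10 = $18,816. Book value $42,124.
Year 2: $47,040 × 3/10 = $14,112. Book value $28,012.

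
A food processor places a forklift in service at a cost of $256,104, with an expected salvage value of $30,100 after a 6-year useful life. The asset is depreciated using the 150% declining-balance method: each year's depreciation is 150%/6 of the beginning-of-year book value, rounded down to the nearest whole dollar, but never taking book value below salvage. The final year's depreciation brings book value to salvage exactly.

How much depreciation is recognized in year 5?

Depreciable base = $256,104 − $30,100 = $226,004.
Year 1: ⌊$256,104 × 150%/6⌋ = $64,026. Book value $192,078.
Year 2: ⌊$192,078 × 150%/6⌋ = $48,019. Book value $144,059.
Year 3: ⌊$144,059 × 150%/6⌋ = $36,014. Book value $108,045.
Year 4: ⌊$108,045 × 150%/6⌋ = $27,011. Book value $81,034.
Year 5: ⌊$81,034 × 150%/6⌋ = $20,258. Book value $60,776.

$20,258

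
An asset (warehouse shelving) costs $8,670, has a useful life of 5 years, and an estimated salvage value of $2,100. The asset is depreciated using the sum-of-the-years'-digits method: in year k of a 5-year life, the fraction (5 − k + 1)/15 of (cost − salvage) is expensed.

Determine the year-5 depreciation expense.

$438

Depreciable base = $8,670 − $2,100 = $6,570.
Sum of the years' digits = 5+4+3+2+1 = 15.
Year 1: $6,570 × 5/15 = $2,190. Book value $6,480.
Year 2: $6,570 × 4/15 = $1,752. Book value $4,728.
Year 3: $6,570 × 3/15 = $1,314. Book value $3,414.
Year 4: $6,570 × 2/15 = $876. Book value $2,538.
Year 5: $6,570 × 1/15 = $438. Book value $2,100.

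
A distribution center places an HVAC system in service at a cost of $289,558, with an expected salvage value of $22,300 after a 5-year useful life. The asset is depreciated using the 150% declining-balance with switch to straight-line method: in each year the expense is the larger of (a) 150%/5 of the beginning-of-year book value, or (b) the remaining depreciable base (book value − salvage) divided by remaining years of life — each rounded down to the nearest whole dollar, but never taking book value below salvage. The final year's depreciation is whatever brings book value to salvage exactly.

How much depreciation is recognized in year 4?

$38,509

Depreciable base = $289,558 − $22,300 = $267,258.
Year 1: DB = ⌊$289,558 × 150%/5⌋ = $86,867; SL = ⌊$267,258/5⌋ = $53,451 → take DB $86,867. Book value $202,691.
Year 2: DB = ⌊$202,691 × 150%/5⌋ = $60,807; SL = ⌊$180,391/4⌋ = $45,097 → take DB $60,807. Book value $141,884.
Year 3: DB = ⌊$141,884 × 150%/5⌋ = $42,565; SL = ⌊$119,584/3⌋ = $39,861 → take DB $42,565. Book value $99,319.
Year 4: DB = ⌊$99,319 × 150%/5⌋ = $29,795; SL = ⌊$77,019/2⌋ = $38,509 → take SL $38,509. Book value $60,810.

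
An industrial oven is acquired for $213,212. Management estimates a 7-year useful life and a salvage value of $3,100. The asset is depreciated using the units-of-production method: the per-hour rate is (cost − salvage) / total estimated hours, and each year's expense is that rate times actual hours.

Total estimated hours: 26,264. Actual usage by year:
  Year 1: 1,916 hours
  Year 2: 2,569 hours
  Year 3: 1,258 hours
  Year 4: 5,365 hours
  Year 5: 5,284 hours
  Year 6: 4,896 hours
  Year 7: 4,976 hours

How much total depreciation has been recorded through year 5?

Depreciable base = $213,212 − $3,100 = $210,112.
Rate = $210,112 / 26,264 hours = $8 per hour.
Year 1: 1,916 × $8 = $15,328. Book value $197,884.
Year 2: 2,569 × $8 = $20,552. Book value $177,332.
Year 3: 1,258 × $8 = $10,064. Book value $167,268.
Year 4: 5,365 × $8 = $42,920. Book value $124,348.
Year 5: 5,284 × $8 = $42,272. Book value $82,076.
Accumulated through year 5 = $213,212 − $82,076 = $131,136.

$131,136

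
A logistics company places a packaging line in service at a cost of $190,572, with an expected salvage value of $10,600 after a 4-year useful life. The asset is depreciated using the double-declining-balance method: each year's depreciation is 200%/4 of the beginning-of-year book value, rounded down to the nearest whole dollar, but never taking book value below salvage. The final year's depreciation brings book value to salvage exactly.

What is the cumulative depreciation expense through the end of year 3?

Depreciable base = $190,572 − $10,600 = $179,972.
Year 1: ⌊$190,572 × 200%/4⌋ = $95,286. Book value $95,286.
Year 2: ⌊$95,286 × 200%/4⌋ = $47,643. Book value $47,643.
Year 3: ⌊$47,643 × 200%/4⌋ = $23,821. Book value $23,822.
Accumulated through year 3 = $190,572 − $23,822 = $166,750.

$166,750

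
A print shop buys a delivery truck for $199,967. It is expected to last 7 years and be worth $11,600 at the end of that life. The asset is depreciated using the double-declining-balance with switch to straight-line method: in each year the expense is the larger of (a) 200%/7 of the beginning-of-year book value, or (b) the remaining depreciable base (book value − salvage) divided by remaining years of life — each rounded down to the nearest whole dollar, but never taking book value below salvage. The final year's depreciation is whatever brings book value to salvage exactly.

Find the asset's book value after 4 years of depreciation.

Depreciable base = $199,967 − $11,600 = $188,367.
Year 1: DB = ⌊$199,967 × 200%/7⌋ = $57,133; SL = ⌊$188,367/7⌋ = $26,909 → take DB $57,133. Book value $142,834.
Year 2: DB = ⌊$142,834 × 200%/7⌋ = $40,809; SL = ⌊$131,234/6⌋ = $21,872 → take DB $40,809. Book value $102,025.
Year 3: DB = ⌊$102,025 × 200%/7⌋ = $29,150; SL = ⌊$90,425/5⌋ = $18,085 → take DB $29,150. Book value $72,875.
Year 4: DB = ⌊$72,875 × 200%/7⌋ = $20,821; SL = ⌊$61,275/4⌋ = $15,318 → take DB $20,821. Book value $52,054.

$52,054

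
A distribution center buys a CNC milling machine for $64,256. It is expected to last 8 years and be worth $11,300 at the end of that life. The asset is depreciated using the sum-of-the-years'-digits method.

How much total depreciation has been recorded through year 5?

Depreciable base = $64,256 − $11,300 = $52,956.
Sum of the years' digits = 8+7+6+5+4+3+2+1 = 36.
Year 1: $52,956 × 8/36 = $11,768. Book value $52,488.
Year 2: $52,956 × 7/36 = $10,297. Book value $42,191.
Year 3: $52,956 × 6/36 = $8,826. Book value $33,365.
Year 4: $52,956 × 5/36 = $7,355. Book value $26,010.
Year 5: $52,956 × 4/36 = $5,884. Book value $20,126.
Accumulated through year 5 = $64,256 − $20,126 = $44,130.

$44,130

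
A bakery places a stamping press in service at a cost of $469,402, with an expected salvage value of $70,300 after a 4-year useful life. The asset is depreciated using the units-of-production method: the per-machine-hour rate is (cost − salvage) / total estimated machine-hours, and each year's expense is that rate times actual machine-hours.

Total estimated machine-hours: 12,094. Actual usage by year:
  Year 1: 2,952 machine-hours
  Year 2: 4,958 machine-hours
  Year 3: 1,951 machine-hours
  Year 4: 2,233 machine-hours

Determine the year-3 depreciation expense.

Depreciable base = $469,402 − $70,300 = $399,102.
Rate = $399,102 / 12,094 machine-hours = $33 per machine-hour.
Year 1: 2,952 × $33 = $97,416. Book value $371,986.
Year 2: 4,958 × $33 = $163,614. Book value $208,372.
Year 3: 1,951 × $33 = $64,383. Book value $143,989.

$64,383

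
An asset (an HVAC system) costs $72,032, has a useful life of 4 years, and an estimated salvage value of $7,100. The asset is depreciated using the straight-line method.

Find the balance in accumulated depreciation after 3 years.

$48,699

Depreciable base = $72,032 − $7,100 = $64,932.
Annual expense = $64,932 / 4 = $16,233.
End of year 1: book value $55,799.
End of year 2: book value $39,566.
End of year 3: book value $23,333.
Accumulated through year 3 = $72,032 − $23,333 = $48,699.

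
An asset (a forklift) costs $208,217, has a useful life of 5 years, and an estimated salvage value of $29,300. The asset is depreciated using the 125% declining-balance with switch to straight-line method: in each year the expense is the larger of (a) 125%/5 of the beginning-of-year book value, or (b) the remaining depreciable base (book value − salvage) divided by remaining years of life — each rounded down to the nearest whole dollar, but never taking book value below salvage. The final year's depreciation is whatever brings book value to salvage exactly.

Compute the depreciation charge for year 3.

$29,280

Depreciable base = $208,217 − $29,300 = $178,917.
Year 1: DB = ⌊$208,217 × 125%/5⌋ = $52,054; SL = ⌊$178,917/5⌋ = $35,783 → take DB $52,054. Book value $156,163.
Year 2: DB = ⌊$156,163 × 125%/5⌋ = $39,040; SL = ⌊$126,863/4⌋ = $31,715 → take DB $39,040. Book value $117,123.
Year 3: DB = ⌊$117,123 × 125%/5⌋ = $29,280; SL = ⌊$87,823/3⌋ = $29,274 → take DB $29,280. Book value $87,843.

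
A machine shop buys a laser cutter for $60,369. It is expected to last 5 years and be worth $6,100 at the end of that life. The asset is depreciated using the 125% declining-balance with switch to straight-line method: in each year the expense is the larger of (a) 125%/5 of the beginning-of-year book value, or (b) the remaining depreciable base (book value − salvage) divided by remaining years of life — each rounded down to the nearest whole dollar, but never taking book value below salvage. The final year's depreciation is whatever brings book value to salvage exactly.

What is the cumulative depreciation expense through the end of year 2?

Depreciable base = $60,369 − $6,100 = $54,269.
Year 1: DB = ⌊$60,369 × 125%/5⌋ = $15,092; SL = ⌊$54,269/5⌋ = $10,853 → take DB $15,092. Book value $45,277.
Year 2: DB = ⌊$45,277 × 125%/5⌋ = $11,319; SL = ⌊$39,177/4⌋ = $9,794 → take DB $11,319. Book value $33,958.
Accumulated through year 2 = $60,369 − $33,958 = $26,411.

$26,411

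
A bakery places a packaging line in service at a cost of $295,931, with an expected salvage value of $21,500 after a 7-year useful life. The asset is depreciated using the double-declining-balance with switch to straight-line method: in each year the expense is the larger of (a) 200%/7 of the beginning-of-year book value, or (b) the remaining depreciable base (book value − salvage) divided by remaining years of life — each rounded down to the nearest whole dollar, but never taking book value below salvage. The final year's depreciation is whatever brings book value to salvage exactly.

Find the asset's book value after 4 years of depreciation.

Depreciable base = $295,931 − $21,500 = $274,431.
Year 1: DB = ⌊$295,931 × 200%/7⌋ = $84,551; SL = ⌊$274,431/7⌋ = $39,204 → take DB $84,551. Book value $211,380.
Year 2: DB = ⌊$211,380 × 200%/7⌋ = $60,394; SL = ⌊$189,880/6⌋ = $31,646 → take DB $60,394. Book value $150,986.
Year 3: DB = ⌊$150,986 × 200%/7⌋ = $43,138; SL = ⌊$129,486/5⌋ = $25,897 → take DB $43,138. Book value $107,848.
Year 4: DB = ⌊$107,848 × 200%/7⌋ = $30,813; SL = ⌊$86,348/4⌋ = $21,587 → take DB $30,813. Book value $77,035.

$77,035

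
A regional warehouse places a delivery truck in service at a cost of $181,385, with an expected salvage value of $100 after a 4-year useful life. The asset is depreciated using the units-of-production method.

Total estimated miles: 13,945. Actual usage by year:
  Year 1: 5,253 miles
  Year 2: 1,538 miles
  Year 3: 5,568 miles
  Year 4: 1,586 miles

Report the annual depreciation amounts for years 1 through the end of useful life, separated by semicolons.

Depreciable base = $181,385 − $100 = $181,285.
Rate = $181,285 / 13,945 miles = $13 per mile.
Year 1: 5,253 × $13 = $68,289. Book value $113,096.
Year 2: 1,538 × $13 = $19,994. Book value $93,102.
Year 3: 5,568 × $13 = $72,384. Book value $20,718.
Year 4: 1,586 × $13 = $20,618. Book value $100.

$68,289; $19,994; $72,384; $20,618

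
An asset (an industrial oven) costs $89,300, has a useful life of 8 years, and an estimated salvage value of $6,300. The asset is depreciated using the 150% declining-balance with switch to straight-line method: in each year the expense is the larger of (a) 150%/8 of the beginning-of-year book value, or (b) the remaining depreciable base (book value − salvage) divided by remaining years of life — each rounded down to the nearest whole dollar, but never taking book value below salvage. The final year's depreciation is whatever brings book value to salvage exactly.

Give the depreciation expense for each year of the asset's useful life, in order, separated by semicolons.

Depreciable base = $89,300 − $6,300 = $83,000.
Year 1: DB = ⌊$89,300 × 150%/8⌋ = $16,743; SL = ⌊$83,000/8⌋ = $10,375 → take DB $16,743. Book value $72,557.
Year 2: DB = ⌊$72,557 × 150%/8⌋ = $13,604; SL = ⌊$66,257/7⌋ = $9,465 → take DB $13,604. Book value $58,953.
Year 3: DB = ⌊$58,953 × 150%/8⌋ = $11,053; SL = ⌊$52,653/6⌋ = $8,775 → take DB $11,053. Book value $47,900.
Year 4: DB = ⌊$47,900 × 150%/8⌋ = $8,981; SL = ⌊$41,600/5⌋ = $8,320 → take DB $8,981. Book value $38,919.
Year 5: DB = ⌊$38,919 × 150%/8⌋ = $7,297; SL = ⌊$32,619/4⌋ = $8,154 → take SL $8,154. Book value $30,765.
Year 6: DB = ⌊$30,765 × 150%/8⌋ = $5,768; SL = ⌊$24,465/3⌋ = $8,155 → take SL $8,155. Book value $22,610.
Year 7: DB = ⌊$22,610 × 150%/8⌋ = $4,239; SL = ⌊$16,310/2⌋ = $8,155 → take SL $8,155. Book value $14,455.
Year 8 (final): $14,455 − $6,300 = $8,155. Book value $6,300.

$16,743; $13,604; $11,053; $8,981; $8,154; $8,155; $8,155; $8,155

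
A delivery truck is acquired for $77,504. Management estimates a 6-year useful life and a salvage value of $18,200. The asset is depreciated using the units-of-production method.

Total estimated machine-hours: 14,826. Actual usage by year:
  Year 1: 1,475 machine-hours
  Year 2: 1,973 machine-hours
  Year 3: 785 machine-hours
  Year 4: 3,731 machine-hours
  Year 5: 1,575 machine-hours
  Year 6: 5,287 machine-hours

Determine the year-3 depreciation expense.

$3,140

Depreciable base = $77,504 − $18,200 = $59,304.
Rate = $59,304 / 14,826 machine-hours = $4 per machine-hour.
Year 1: 1,475 × $4 = $5,900. Book value $71,604.
Year 2: 1,973 × $4 = $7,892. Book value $63,712.
Year 3: 785 × $4 = $3,140. Book value $60,572.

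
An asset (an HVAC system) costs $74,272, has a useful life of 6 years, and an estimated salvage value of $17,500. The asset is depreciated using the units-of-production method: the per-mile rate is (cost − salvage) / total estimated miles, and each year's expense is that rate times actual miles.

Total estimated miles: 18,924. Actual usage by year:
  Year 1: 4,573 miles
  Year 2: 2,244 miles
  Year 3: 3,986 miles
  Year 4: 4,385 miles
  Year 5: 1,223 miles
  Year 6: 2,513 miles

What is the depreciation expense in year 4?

$13,155

Depreciable base = $74,272 − $17,500 = $56,772.
Rate = $56,772 / 18,924 miles = $3 per mile.
Year 1: 4,573 × $3 = $13,719. Book value $60,553.
Year 2: 2,244 × $3 = $6,732. Book value $53,821.
Year 3: 3,986 × $3 = $11,958. Book value $41,863.
Year 4: 4,385 × $3 = $13,155. Book value $28,708.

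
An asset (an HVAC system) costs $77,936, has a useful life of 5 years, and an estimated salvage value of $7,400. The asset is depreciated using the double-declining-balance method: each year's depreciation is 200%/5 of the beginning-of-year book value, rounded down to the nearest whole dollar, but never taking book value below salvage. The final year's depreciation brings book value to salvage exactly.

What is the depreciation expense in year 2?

$18,704

Depreciable base = $77,936 − $7,400 = $70,536.
Year 1: ⌊$77,936 × 200%/5⌋ = $31,174. Book value $46,762.
Year 2: ⌊$46,762 × 200%/5⌋ = $18,704. Book value $28,058.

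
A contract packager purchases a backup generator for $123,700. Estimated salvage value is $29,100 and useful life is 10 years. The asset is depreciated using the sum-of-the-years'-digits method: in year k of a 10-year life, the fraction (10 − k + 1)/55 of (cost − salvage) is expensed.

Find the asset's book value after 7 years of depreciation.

$39,420

Depreciable base = $123,700 − $29,100 = $94,600.
Sum of the years' digits = 10+9+8+7+6+5+4+3+2+1 = 55.
Year 1: $94,600 × 10/55 = $17,200. Book value $106,500.
Year 2: $94,600 × 9/55 = $15,480. Book value $91,020.
Year 3: $94,600 × 8/55 = $13,760. Book value $77,260.
Year 4: $94,600 × 7/55 = $12,040. Book value $65,220.
Year 5: $94,600 × 6/55 = $10,320. Book value $54,900.
Year 6: $94,600 × 5/55 = $8,600. Book value $46,300.
Year 7: $94,600 × 4/55 = $6,880. Book value $39,420.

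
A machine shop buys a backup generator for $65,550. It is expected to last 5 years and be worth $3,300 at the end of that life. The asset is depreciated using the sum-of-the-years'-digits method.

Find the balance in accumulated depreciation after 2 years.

$37,350

Depreciable base = $65,550 − $3,300 = $62,250.
Sum of the years' digits = 5+4+3+2+1 = 15.
Year 1: $62,250 × 5/15 = $20,750. Book value $44,800.
Year 2: $62,250 × 4/15 = $16,600. Book value $28,200.
Accumulated through year 2 = $65,550 − $28,200 = $37,350.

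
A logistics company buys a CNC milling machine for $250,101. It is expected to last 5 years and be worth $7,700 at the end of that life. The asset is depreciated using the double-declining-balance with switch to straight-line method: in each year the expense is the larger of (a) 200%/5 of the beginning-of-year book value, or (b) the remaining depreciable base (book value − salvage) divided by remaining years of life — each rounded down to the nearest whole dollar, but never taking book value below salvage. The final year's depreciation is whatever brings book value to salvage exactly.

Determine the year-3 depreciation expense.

Depreciable base = $250,101 − $7,700 = $242,401.
Year 1: DB = ⌊$250,101 × 200%/5⌋ = $100,040; SL = ⌊$242,401/5⌋ = $48,480 → take DB $100,040. Book value $150,061.
Year 2: DB = ⌊$150,061 × 200%/5⌋ = $60,024; SL = ⌊$142,361/4⌋ = $35,590 → take DB $60,024. Book value $90,037.
Year 3: DB = ⌊$90,037 × 200%/5⌋ = $36,014; SL = ⌊$82,337/3⌋ = $27,445 → take DB $36,014. Book value $54,023.

$36,014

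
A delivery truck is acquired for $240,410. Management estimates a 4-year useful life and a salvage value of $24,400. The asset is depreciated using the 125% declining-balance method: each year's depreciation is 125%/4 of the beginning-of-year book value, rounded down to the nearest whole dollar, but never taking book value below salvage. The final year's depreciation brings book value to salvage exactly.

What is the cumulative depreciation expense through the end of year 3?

Depreciable base = $240,410 − $24,400 = $216,010.
Year 1: ⌊$240,410 × 125%/4⌋ = $75,128. Book value $165,282.
Year 2: ⌊$165,282 × 125%/4⌋ = $51,650. Book value $113,632.
Year 3: ⌊$113,632 × 125%/4⌋ = $35,510. Book value $78,122.
Accumulated through year 3 = $240,410 − $78,122 = $162,288.

$162,288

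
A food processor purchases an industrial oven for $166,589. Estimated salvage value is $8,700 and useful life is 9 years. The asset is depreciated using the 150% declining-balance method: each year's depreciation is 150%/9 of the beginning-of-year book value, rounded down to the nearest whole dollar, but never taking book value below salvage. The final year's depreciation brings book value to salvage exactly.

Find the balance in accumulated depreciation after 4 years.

$86,249

Depreciable base = $166,589 − $8,700 = $157,889.
Year 1: ⌊$166,589 × 150%/9⌋ = $27,764. Book value $138,825.
Year 2: ⌊$138,825 × 150%/9⌋ = $23,137. Book value $115,688.
Year 3: ⌊$115,688 × 150%/9⌋ = $19,281. Book value $96,407.
Year 4: ⌊$96,407 × 150%/9⌋ = $16,067. Book value $80,340.
Accumulated through year 4 = $166,589 − $80,340 = $86,249.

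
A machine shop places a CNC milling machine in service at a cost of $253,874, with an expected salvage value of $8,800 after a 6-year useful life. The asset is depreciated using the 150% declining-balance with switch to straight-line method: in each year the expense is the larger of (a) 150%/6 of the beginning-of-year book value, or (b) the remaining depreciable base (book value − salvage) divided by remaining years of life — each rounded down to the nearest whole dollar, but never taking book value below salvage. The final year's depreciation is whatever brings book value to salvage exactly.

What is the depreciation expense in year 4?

$32,768

Depreciable base = $253,874 − $8,800 = $245,074.
Year 1: DB = ⌊$253,874 × 150%/6⌋ = $63,468; SL = ⌊$245,074/6⌋ = $40,845 → take DB $63,468. Book value $190,406.
Year 2: DB = ⌊$190,406 × 150%/6⌋ = $47,601; SL = ⌊$181,606/5⌋ = $36,321 → take DB $47,601. Book value $142,805.
Year 3: DB = ⌊$142,805 × 150%/6⌋ = $35,701; SL = ⌊$134,005/4⌋ = $33,501 → take DB $35,701. Book value $107,104.
Year 4: DB = ⌊$107,104 × 150%/6⌋ = $26,776; SL = ⌊$98,304/3⌋ = $32,768 → take SL $32,768. Book value $74,336.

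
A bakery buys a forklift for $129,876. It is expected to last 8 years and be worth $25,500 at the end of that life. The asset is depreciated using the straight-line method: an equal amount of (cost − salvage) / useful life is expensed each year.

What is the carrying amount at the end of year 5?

$64,641

Depreciable base = $129,876 − $25,500 = $104,376.
Annual expense = $104,376 / 8 = $13,047.
End of year 1: book value $116,829.
End of year 2: book value $103,782.
End of year 3: book value $90,735.
End of year 4: book value $77,688.
End of year 5: book value $64,641.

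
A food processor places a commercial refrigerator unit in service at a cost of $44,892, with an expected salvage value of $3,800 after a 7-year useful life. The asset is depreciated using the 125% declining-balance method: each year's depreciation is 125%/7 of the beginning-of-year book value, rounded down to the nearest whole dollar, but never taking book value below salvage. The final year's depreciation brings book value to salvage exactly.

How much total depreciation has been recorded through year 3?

$20,010

Depreciable base = $44,892 − $3,800 = $41,092.
Year 1: ⌊$44,892 × 125%/7⌋ = $8,016. Book value $36,876.
Year 2: ⌊$36,876 × 125%/7⌋ = $6,585. Book value $30,291.
Year 3: ⌊$30,291 × 125%/7⌋ = $5,409. Book value $24,882.
Accumulated through year 3 = $44,892 − $24,882 = $20,010.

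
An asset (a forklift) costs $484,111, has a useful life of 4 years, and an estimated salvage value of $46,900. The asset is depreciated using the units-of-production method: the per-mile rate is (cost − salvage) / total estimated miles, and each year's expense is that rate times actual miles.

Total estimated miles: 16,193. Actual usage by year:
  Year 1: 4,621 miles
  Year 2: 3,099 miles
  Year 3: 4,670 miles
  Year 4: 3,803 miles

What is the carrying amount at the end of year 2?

$275,671

Depreciable base = $484,111 − $46,900 = $437,211.
Rate = $437,211 / 16,193 miles = $27 per mile.
Year 1: 4,621 × $27 = $124,767. Book value $359,344.
Year 2: 3,099 × $27 = $83,673. Book value $275,671.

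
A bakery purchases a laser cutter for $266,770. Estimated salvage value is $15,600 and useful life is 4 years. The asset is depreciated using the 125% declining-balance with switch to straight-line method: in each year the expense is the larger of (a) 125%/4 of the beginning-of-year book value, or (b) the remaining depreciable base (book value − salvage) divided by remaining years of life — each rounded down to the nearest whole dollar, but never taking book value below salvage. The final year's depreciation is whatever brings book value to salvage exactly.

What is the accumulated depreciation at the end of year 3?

Depreciable base = $266,770 − $15,600 = $251,170.
Year 1: DB = ⌊$266,770 × 125%/4⌋ = $83,365; SL = ⌊$251,170/4⌋ = $62,792 → take DB $83,365. Book value $183,405.
Year 2: DB = ⌊$183,405 × 125%/4⌋ = $57,314; SL = ⌊$167,805/3⌋ = $55,935 → take DB $57,314. Book value $126,091.
Year 3: DB = ⌊$126,091 × 125%/4⌋ = $39,403; SL = ⌊$110,491/2⌋ = $55,245 → take SL $55,245. Book value $70,846.
Accumulated through year 3 = $266,770 − $70,846 = $195,924.

$195,924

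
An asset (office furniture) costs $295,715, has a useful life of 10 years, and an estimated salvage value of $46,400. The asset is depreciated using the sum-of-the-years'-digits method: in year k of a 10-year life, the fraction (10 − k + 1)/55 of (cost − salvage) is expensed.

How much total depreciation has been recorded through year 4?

$154,122

Depreciable base = $295,715 − $46,400 = $249,315.
Sum of the years' digits = 10+9+8+7+6+5+4+3+2+1 = 55.
Year 1: $249,315 × 10/55 = $45,330. Book value $250,385.
Year 2: $249,315 × 9/55 = $40,797. Book value $209,588.
Year 3: $249,315 × 8/55 = $36,264. Book value $173,324.
Year 4: $249,315 × 7/55 = $31,731. Book value $141,593.
Accumulated through year 4 = $295,715 − $141,593 = $154,122.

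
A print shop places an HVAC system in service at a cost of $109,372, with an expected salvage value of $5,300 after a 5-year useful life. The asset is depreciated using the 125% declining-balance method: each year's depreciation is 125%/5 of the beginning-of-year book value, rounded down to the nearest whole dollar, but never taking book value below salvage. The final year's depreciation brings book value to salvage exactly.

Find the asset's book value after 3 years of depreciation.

Depreciable base = $109,372 − $5,300 = $104,072.
Year 1: ⌊$109,372 × 125%/5⌋ = $27,343. Book value $82,029.
Year 2: ⌊$82,029 × 125%/5⌋ = $20,507. Book value $61,522.
Year 3: ⌊$61,522 × 125%/5⌋ = $15,380. Book value $46,142.

$46,142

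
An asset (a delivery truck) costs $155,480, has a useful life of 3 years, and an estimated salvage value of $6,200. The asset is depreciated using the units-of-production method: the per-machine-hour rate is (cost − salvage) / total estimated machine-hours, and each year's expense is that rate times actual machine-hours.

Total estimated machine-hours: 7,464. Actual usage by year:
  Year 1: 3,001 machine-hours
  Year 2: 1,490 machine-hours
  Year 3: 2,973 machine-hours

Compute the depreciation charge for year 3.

$59,460

Depreciable base = $155,480 − $6,200 = $149,280.
Rate = $149,280 / 7,464 machine-hours = $20 per machine-hour.
Year 1: 3,001 × $20 = $60,020. Book value $95,460.
Year 2: 1,490 × $20 = $29,800. Book value $65,660.
Year 3: 2,973 × $20 = $59,460. Book value $6,200.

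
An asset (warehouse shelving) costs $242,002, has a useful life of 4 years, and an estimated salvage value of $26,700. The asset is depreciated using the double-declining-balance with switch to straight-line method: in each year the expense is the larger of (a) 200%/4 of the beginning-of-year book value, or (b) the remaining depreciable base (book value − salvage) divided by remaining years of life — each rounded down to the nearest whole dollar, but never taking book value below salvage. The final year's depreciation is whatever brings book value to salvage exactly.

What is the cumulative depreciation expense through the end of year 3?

Depreciable base = $242,002 − $26,700 = $215,302.
Year 1: DB = ⌊$242,002 × 200%/4⌋ = $121,001; SL = ⌊$215,302/4⌋ = $53,825 → take DB $121,001. Book value $121,001.
Year 2: DB = ⌊$121,001 × 200%/4⌋ = $60,500; SL = ⌊$94,301/3⌋ = $31,433 → take DB $60,500. Book value $60,501.
Year 3: DB = ⌊$60,501 × 200%/4⌋ = $30,250; SL = ⌊$33,801/2⌋ = $16,900 → take DB $30,250. Book value $30,251.
Accumulated through year 3 = $242,002 − $30,251 = $211,751.

$211,751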